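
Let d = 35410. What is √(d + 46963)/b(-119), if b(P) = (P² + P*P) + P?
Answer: √82373/28203 ≈ 0.010176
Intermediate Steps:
b(P) = P + 2*P² (b(P) = (P² + P²) + P = 2*P² + P = P + 2*P²)
√(d + 46963)/b(-119) = √(35410 + 46963)/((-119*(1 + 2*(-119)))) = √82373/((-119*(1 - 238))) = √82373/((-119*(-237))) = √82373/28203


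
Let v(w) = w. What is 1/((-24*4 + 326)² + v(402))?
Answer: 1/53302 ≈ 1.8761e-5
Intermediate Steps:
1/((-24*4 + 326)² + v(402)) = 1/((-24*4 + 326)² + 402) = 1/((-96 + 326)² + 402) = 1/(230² + 402) = 1/(52900 + 402) = 1/53302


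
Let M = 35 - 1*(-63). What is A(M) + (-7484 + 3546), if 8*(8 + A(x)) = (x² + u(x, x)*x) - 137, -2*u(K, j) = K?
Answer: -26903/8 ≈ -3362.9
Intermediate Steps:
u(K, j) = -K/2
M = 98 (M = 35 + 63 = 98)
A(x) = -201/8 + x²/16 (A(x) = -8 + ((x² + (-x/2)*x) - 137)/8 = -8 + ((x² - x²/2) - 137)/8 = -8 + (x²/2 - 137)/8 = -8 + (-137 + x²/2)/8 = -8 + (-137/8 + x²/16) = -201/8 + x²/16)
A(M) + (-7484 + 3546) = (-201/8 + (1/16)*98²) + (-7484 + 3546) = (-201/8 + (1/16)*9604) - 3938 = (-201/8 + 2401/4) - 3938 = 4601/8 - 3938 = -26903/8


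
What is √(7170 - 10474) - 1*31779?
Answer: -31779 + 2*I*√826 ≈ -31779.0 + 57.48*I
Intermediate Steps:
√(7170 - 10474) - 1*31779 = √(-3304) - 31779 = 2*I*√826 - 31779 = -31779 + 2*I*√826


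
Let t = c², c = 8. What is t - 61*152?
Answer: -9208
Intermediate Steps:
t = 64 (t = 8² = 64)
t - 61*152 = 64 - 61*152 = 64 - 9272 = -9208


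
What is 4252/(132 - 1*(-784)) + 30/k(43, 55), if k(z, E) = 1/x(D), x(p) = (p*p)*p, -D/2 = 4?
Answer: -3516377/229 ≈ -15355.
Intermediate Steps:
D = -8 (D = -2*4 = -8)
x(p) = p³ (x(p) = p²*p = p³)
k(z, E) = -1/512 (k(z, E) = 1/((-8)³) = 1/(-512) = -1/512)
4252/(132 - 1*(-784)) + 30/k(43, 55) = 4252/(132 - 1*(-784)) + 30/(-1/512) = 4252/(132 + 784) + 30*(-512) = 4252/916 - 15360 = 4252*(1/916) - 15360 = 1063/229 - 15360 = -3516377/229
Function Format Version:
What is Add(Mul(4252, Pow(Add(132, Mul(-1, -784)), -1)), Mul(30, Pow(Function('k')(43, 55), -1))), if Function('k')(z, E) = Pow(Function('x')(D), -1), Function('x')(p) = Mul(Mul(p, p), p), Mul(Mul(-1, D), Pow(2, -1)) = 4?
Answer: Rational(-3516377, 229) ≈ -15355.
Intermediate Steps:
D = -8 (D = Mul(-2, 4) = -8)
Function('x')(p) = Pow(p, 3) (Function('x')(p) = Mul(Pow(p, 2), p) = Pow(p, 3))
Function('k')(z, E) = Rational(-1, 512) (Function('k')(z, E) = Pow(Pow(-8, 3), -1) = Pow(-512, -1) = Rational(-1, 512))
Add(Mul(4252, Pow(Add(132, Mul(-1, -784)), -1)), Mul(30, Pow(Function('k')(43, 55), -1))) = Add(Mul(4252, Pow(Add(132, Mul(-1, -784)), -1)), Mul(30, Pow(Rational(-1, 512), -1))) = Add(Mul(4252, Pow(Add(132, 784), -1)), Mul(30, -512)) = Add(Mul(4252, Pow(916, -1)), -15360) = Add(Mul(4252, Rational(1, 916)), -15360) = Add(Rational(1063, 229), -15360) = Rational(-3516377, 229)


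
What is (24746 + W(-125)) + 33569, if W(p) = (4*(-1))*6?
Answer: 58291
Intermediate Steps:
W(p) = -24 (W(p) = -4*6 = -24)
(24746 + W(-125)) + 33569 = (24746 - 24) + 33569 = 24722 + 33569 = 58291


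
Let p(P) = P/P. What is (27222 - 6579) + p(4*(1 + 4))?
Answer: 20644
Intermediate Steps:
p(P) = 1
(27222 - 6579) + p(4*(1 + 4)) = (27222 - 6579) + 1 = 20643 + 1 = 20644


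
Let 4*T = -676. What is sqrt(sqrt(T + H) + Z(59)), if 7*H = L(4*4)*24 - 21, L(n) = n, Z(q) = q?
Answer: sqrt(2891 + 14*I*sqrt(1435))/7 ≈ 7.7131 + 0.70161*I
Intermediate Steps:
T = -169 (T = (1/4)*(-676) = -169)
H = 363/7 (H = ((4*4)*24 - 21)/7 = (16*24 - 21)/7 = (384 - 21)/7 = (1/7)*363 = 363/7 ≈ 51.857)
sqrt(sqrt(T + H) + Z(59)) = sqrt(sqrt(-169 + 363/7) + 59) = sqrt(sqrt(-820/7) + 59) = sqrt(2*I*sqrt(1435)/7 + 59) = sqrt(59 + 2*I*sqrt(1435)/7)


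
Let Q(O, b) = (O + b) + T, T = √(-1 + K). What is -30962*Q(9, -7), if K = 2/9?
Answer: -61924 - 30962*I*√7/3 ≈ -61924.0 - 27306.0*I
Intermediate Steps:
K = 2/9 (K = 2*(⅑) = 2/9 ≈ 0.22222)
T = I*√7/3 (T = √(-1 + 2/9) = √(-7/9) = I*√7/3 ≈ 0.88192*I)
Q(O, b) = O + b + I*√7/3 (Q(O, b) = (O + b) + I*√7/3 = O + b + I*√7/3)
-30962*Q(9, -7) = -30962*(9 - 7 + I*√7/3) = -30962*(2 + I*√7/3) = -61924 - 30962*I*√7/3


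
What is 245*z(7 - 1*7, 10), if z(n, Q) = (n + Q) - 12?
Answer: -490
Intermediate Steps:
z(n, Q) = -12 + Q + n (z(n, Q) = (Q + n) - 12 = -12 + Q + n)
245*z(7 - 1*7, 10) = 245*(-12 + 10 + (7 - 1*7)) = 245*(-12 + 10 + (7 - 7)) = 245*(-12 + 10 + 0) = 245*(-2) = -490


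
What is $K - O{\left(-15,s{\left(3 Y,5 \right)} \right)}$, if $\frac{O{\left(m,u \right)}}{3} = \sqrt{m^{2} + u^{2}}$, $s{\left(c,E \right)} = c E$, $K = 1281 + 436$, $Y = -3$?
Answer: $1717 - 45 \sqrt{10} \approx 1574.7$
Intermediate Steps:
$K = 1717$
$s{\left(c,E \right)} = E c$
$O{\left(m,u \right)} = 3 \sqrt{m^{2} + u^{2}}$
$K - O{\left(-15,s{\left(3 Y,5 \right)} \right)} = 1717 - 3 \sqrt{\left(-15\right)^{2} + \left(5 \cdot 3 \left(-3\right)\right)^{2}} = 1717 - 3 \sqrt{225 + \left(5 \left(-9\right)\right)^{2}} = 1717 - 3 \sqrt{225 + \left(-45\right)^{2}} = 1717 - 3 \sqrt{225 + 2025} = 1717 - 3 \sqrt{2250} = 1717 - 3 \cdot 15 \sqrt{10} = 1717 - 45 \sqrt{10}$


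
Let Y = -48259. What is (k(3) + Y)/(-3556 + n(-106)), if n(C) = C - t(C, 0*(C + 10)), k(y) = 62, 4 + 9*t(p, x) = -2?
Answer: 144591/10984 ≈ 13.164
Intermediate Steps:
t(p, x) = -2/3 (t(p, x) = -4/9 + (1/9)*(-2) = -4/9 - 2/9 = -2/3)
n(C) = 2/3 + C (n(C) = C - 1*(-2/3) = C + 2/3 = 2/3 + C)
(k(3) + Y)/(-3556 + n(-106)) = (62 - 48259)/(-3556 + (2/3 - 106)) = -48197/(-3556 - 316/3) = -48197/(-10984/3) = -48197*(-3/10984) = 144591/10984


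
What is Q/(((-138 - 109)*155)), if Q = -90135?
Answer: 18027/7657 ≈ 2.3543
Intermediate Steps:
Q/(((-138 - 109)*155)) = -90135*1/(155*(-138 - 109)) = -90135/((-247*155)) = -90135/(-38285) = -90135*(-1/38285) = 18027/7657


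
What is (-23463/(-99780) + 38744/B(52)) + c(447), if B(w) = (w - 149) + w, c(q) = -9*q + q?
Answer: -1328094539/299340 ≈ -4436.7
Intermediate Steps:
c(q) = -8*q
B(w) = -149 + 2*w (B(w) = (-149 + w) + w = -149 + 2*w)
(-23463/(-99780) + 38744/B(52)) + c(447) = (-23463/(-99780) + 38744/(-149 + 2*52)) - 8*447 = (-23463*(-1/99780) + 38744/(-149 + 104)) - 3576 = (7821/33260 + 38744/(-45)) - 3576 = (7821/33260 + 38744*(-1/45)) - 3576 = (7821/33260 - 38744/45) - 3576 = -257654699/299340 - 3576 = -1328094539/299340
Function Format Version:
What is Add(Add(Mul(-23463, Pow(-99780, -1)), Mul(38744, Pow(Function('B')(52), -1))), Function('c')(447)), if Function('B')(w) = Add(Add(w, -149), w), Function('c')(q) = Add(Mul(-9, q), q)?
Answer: Rational(-1328094539, 299340) ≈ -4436.7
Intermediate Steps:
Function('c')(q) = Mul(-8, q)
Function('B')(w) = Add(-149, Mul(2, w)) (Function('B')(w) = Add(Add(-149, w), w) = Add(-149, Mul(2, w)))
Add(Add(Mul(-23463, Pow(-99780, -1)), Mul(38744, Pow(Function('B')(52), -1))), Function('c')(447)) = Add(Add(Mul(-23463, Pow(-99780, -1)), Mul(38744, Pow(Add(-149, Mul(2, 52)), -1))), Mul(-8, 447)) = Add(Add(Mul(-23463, Rational(-1, 99780)), Mul(38744, Pow(Add(-149, 104), -1))), -3576) = Add(Add(Rational(7821, 33260), Mul(38744, Pow(-45, -1))), -3576) = Add(Add(Rational(7821, 33260), Mul(38744, Rational(-1, 45))), -3576) = Add(Add(Rational(7821, 33260), Rational(-38744, 45)), -3576) = Add(Rational(-257654699, 299340), -3576) = Rational(-1328094539, 299340)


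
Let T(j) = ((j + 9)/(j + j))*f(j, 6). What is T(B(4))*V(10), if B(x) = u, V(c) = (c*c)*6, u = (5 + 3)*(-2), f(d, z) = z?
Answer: 1575/2 ≈ 787.50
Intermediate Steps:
u = -16 (u = 8*(-2) = -16)
V(c) = 6*c² (V(c) = c²*6 = 6*c²)
B(x) = -16
T(j) = 3*(9 + j)/j (T(j) = ((j + 9)/(j + j))*6 = ((9 + j)/((2*j)))*6 = ((9 + j)*(1/(2*j)))*6 = ((9 + j)/(2*j))*6 = 3*(9 + j)/j)
T(B(4))*V(10) = (3 + 27/(-16))*(6*10²) = (3 + 27*(-1/16))*(6*100) = (3 - 27/16)*600 = (21/16)*600 = 1575/2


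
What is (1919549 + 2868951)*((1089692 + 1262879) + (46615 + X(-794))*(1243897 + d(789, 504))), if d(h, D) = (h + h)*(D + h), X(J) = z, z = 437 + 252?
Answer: 743944050538437500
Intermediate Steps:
z = 689
X(J) = 689
d(h, D) = 2*h*(D + h) (d(h, D) = (2*h)*(D + h) = 2*h*(D + h))
(1919549 + 2868951)*((1089692 + 1262879) + (46615 + X(-794))*(1243897 + d(789, 504))) = (1919549 + 2868951)*((1089692 + 1262879) + (46615 + 689)*(1243897 + 2*789*(504 + 789))) = 4788500*(2352571 + 47304*(1243897 + 2*789*1293)) = 4788500*(2352571 + 47304*(1243897 + 2040354)) = 4788500*(2352571 + 47304*3284251) = 4788500*(2352571 + 155358209304) = 4788500*155360561875 = 743944050538437500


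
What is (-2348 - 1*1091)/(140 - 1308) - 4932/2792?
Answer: 480139/407632 ≈ 1.1779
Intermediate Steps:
(-2348 - 1*1091)/(140 - 1308) - 4932/2792 = (-2348 - 1091)/(-1168) - 4932*1/2792 = -3439*(-1/1168) - 1233/698 = 3439/1168 - 1233/698 = 480139/407632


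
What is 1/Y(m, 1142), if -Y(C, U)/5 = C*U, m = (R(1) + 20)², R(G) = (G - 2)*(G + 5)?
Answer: -1/1119160 ≈ -8.9353e-7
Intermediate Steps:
R(G) = (-2 + G)*(5 + G)
m = 196 (m = ((-10 + 1² + 3*1) + 20)² = ((-10 + 1 + 3) + 20)² = (-6 + 20)² = 14² = 196)
Y(C, U) = -5*C*U
1/Y(m, 1142) = 1/(-5*196*1142) = 1/(-1119160) = -1/1119160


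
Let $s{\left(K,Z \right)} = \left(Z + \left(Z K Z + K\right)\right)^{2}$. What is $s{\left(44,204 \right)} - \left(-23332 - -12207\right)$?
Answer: $3353850159029$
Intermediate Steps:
$s{\left(K,Z \right)} = \left(K + Z + K Z^{2}\right)^{2}$ ($s{\left(K,Z \right)} = \left(Z + \left(K Z Z + K\right)\right)^{2} = \left(Z + \left(K Z^{2} + K\right)\right)^{2} = \left(Z + \left(K + K Z^{2}\right)\right)^{2} = \left(K + Z + K Z^{2}\right)^{2}$)
$s{\left(44,204 \right)} - \left(-23332 - -12207\right) = \left(44 + 204 + 44 \cdot 204^{2}\right)^{2} - \left(-23332 - -12207\right) = \left(44 + 204 + 44 \cdot 41616\right)^{2} - \left(-23332 + 12207\right) = \left(44 + 204 + 1831104\right)^{2} - -11125 = 1831352^{2} + 11125 = 3353850147904 + 11125 = 3353850159029$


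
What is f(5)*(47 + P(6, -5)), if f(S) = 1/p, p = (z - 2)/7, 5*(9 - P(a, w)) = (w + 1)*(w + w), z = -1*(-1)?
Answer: -336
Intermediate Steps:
z = 1
P(a, w) = 9 - 2*w*(1 + w)/5 (P(a, w) = 9 - (w + 1)*(w + w)/5 = 9 - (1 + w)*2*w/5 = 9 - 2*w*(1 + w)/5)
p = -⅐ (p = (1 - 2)/7 = -1*⅐ = -⅐ ≈ -0.14286)
f(S) = -7 (f(S) = 1/(-⅐) = -7)
f(5)*(47 + P(6, -5)) = -7*(47 + (9 - ⅖*(-5) - ⅖*(-5)²)) = -7*(47 + (9 + 2 - ⅖*25)) = -7*(47 + (9 + 2 - 10)) = -7*(47 + 1) = -7*48 = -336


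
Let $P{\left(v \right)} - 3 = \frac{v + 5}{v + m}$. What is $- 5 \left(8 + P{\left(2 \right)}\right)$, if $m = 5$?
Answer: $-60$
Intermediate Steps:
$P{\left(v \right)} = 4$ ($P{\left(v \right)} = 3 + \frac{v + 5}{v + 5} = 3 + \frac{5 + v}{5 + v} = 3 + 1 = 4$)
$- 5 \left(8 + P{\left(2 \right)}\right) = - 5 \left(8 + 4\right) = \left(-5\right) 12 = -60$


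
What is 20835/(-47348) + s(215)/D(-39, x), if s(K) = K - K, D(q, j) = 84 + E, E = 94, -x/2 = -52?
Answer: -20835/47348 ≈ -0.44004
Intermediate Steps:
x = 104 (x = -2*(-52) = 104)
D(q, j) = 178 (D(q, j) = 84 + 94 = 178)
s(K) = 0
20835/(-47348) + s(215)/D(-39, x) = 20835/(-47348) + 0/178 = 20835*(-1/47348) + 0*(1/178) = -20835/47348 + 0 = -20835/47348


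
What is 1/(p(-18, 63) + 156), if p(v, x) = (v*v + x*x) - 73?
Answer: 1/4376 ≈ 0.00022852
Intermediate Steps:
p(v, x) = -73 + v**2 + x**2 (p(v, x) = (v**2 + x**2) - 73 = -73 + v**2 + x**2)
1/(p(-18, 63) + 156) = 1/((-73 + (-18)**2 + 63**2) + 156) = 1/((-73 + 324 + 3969) + 156) = 1/(4220 + 156) = 1/4376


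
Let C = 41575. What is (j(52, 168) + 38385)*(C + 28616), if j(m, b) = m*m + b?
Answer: 2895870087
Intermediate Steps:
j(m, b) = b + m**2 (j(m, b) = m**2 + b = b + m**2)
(j(52, 168) + 38385)*(C + 28616) = ((168 + 52**2) + 38385)*(41575 + 28616) = ((168 + 2704) + 38385)*70191 = (2872 + 38385)*70191 = 41257*70191 = 2895870087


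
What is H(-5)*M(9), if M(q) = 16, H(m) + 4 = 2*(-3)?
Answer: -160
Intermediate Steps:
H(m) = -10 (H(m) = -4 + 2*(-3) = -4 - 6 = -10)
H(-5)*M(9) = -10*16 = -160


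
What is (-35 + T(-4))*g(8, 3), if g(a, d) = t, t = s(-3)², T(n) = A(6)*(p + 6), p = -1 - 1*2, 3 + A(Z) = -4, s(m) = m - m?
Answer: 0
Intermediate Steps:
s(m) = 0
A(Z) = -7 (A(Z) = -3 - 4 = -7)
p = -3 (p = -1 - 2 = -3)
T(n) = -21 (T(n) = -7*(-3 + 6) = -7*3 = -21)
t = 0 (t = 0² = 0)
g(a, d) = 0
(-35 + T(-4))*g(8, 3) = (-35 - 21)*0 = -56*0 = 0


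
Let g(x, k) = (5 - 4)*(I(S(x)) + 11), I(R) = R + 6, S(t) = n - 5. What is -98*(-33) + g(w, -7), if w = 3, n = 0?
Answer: 3246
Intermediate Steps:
S(t) = -5 (S(t) = 0 - 5 = -5)
I(R) = 6 + R
g(x, k) = 12 (g(x, k) = (5 - 4)*((6 - 5) + 11) = 1*(1 + 11) = 1*12 = 12)
-98*(-33) + g(w, -7) = -98*(-33) + 12 = 3234 + 12 = 3246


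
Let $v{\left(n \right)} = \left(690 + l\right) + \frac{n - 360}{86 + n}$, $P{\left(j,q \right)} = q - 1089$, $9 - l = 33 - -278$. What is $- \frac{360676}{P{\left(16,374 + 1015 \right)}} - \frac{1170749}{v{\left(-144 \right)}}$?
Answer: $- \frac{3583683251}{862800} \approx -4153.5$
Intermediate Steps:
$l = -302$ ($l = 9 - \left(33 - -278\right) = 9 - \left(33 + 278\right) = 9 - 311 = -302$)
$P{\left(j,q \right)} = -1089 + q$
$v{\left(n \right)} = 388 + \frac{-360 + n}{86 + n}$ ($v{\left(n \right)} = \left(690 - 302\right) + \frac{n - 360}{86 + n} = 388 + \frac{-360 + n}{86 + n}$)
$- \frac{360676}{P{\left(16,374 + 1015 \right)}} - \frac{1170749}{v{\left(-144 \right)}} = - \frac{360676}{-1089 + \left(374 + 1015\right)} - \frac{1170749}{\frac{1}{86 - 144} \left(33008 + 389 \left(-144\right)\right)} = - \frac{360676}{-1089 + 1389} - \frac{1170749}{\frac{1}{-58} \left(33008 - 56016\right)} = - \frac{360676}{300} - \frac{1170749}{\left(- \frac{1}{58}\right) \left(-23008\right)} = \left(-360676\right) \frac{1}{300} - \frac{1170749}{\frac{11504}{29}} = - \frac{90169}{75} - \frac{33951721}{11504} = - \frac{3583683251}{862800}$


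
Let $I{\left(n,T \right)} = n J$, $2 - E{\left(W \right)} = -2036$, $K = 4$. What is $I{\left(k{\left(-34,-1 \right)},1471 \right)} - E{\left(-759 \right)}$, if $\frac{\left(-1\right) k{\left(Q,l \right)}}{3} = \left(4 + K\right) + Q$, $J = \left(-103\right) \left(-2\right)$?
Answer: $14030$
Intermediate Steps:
$E{\left(W \right)} = 2038$ ($E{\left(W \right)} = 2 - -2036 = 2 + 2036 = 2038$)
$J = 206$
$k{\left(Q,l \right)} = -24 - 3 Q$ ($k{\left(Q,l \right)} = - 3 \left(\left(4 + 4\right) + Q\right) = - 3 \left(8 + Q\right) = -24 - 3 Q$)
$I{\left(n,T \right)} = 206 n$ ($I{\left(n,T \right)} = n 206 = 206 n$)
$I{\left(k{\left(-34,-1 \right)},1471 \right)} - E{\left(-759 \right)} = 206 \left(-24 - -102\right) - 2038 = 206 \left(-24 + 102\right) - 2038 = 206 \cdot 78 - 2038 = 16068 - 2038 = 14030$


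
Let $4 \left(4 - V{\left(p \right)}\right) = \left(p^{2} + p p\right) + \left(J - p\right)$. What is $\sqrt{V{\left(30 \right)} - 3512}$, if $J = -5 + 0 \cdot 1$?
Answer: $\frac{i \sqrt{15797}}{2} \approx 62.843 i$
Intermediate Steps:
$J = -5$ ($J = -5 + 0 = -5$)
$V{\left(p \right)} = \frac{21}{4} - \frac{p^{2}}{2} + \frac{p}{4}$ ($V{\left(p \right)} = 4 - \frac{\left(p^{2} + p p\right) - \left(5 + p\right)}{4} = 4 - \frac{\left(p^{2} + p^{2}\right) - \left(5 + p\right)}{4} = 4 - \frac{2 p^{2} - \left(5 + p\right)}{4} = 4 - \frac{-5 - p + 2 p^{2}}{4} = 4 + \left(\frac{5}{4} - \frac{p^{2}}{2} + \frac{p}{4}\right) = \frac{21}{4} - \frac{p^{2}}{2} + \frac{p}{4}$)
$\sqrt{V{\left(30 \right)} - 3512} = \sqrt{\left(\frac{21}{4} - \frac{30^{2}}{2} + \frac{1}{4} \cdot 30\right) - 3512} = \sqrt{\left(\frac{21}{4} - 450 + \frac{15}{2}\right) - 3512} = \sqrt{- \frac{1749}{4} - 3512} = \sqrt{- \frac{15797}{4}} = \frac{i \sqrt{15797}}{2}$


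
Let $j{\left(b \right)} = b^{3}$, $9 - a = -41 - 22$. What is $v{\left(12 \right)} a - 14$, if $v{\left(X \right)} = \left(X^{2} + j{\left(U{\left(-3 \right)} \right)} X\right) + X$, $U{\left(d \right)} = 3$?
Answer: $34546$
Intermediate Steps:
$a = 72$ ($a = 9 - \left(-41 - 22\right) = 9 - -63 = 9 + 63 = 72$)
$v{\left(X \right)} = X^{2} + 28 X$ ($v{\left(X \right)} = \left(X^{2} + 3^{3} X\right) + X = \left(X^{2} + 27 X\right) + X = X^{2} + 28 X$)
$v{\left(12 \right)} a - 14 = 12 \left(28 + 12\right) 72 - 14 = 12 \cdot 40 \cdot 72 - 14 = 480 \cdot 72 - 14 = 34560 - 14 = 34546$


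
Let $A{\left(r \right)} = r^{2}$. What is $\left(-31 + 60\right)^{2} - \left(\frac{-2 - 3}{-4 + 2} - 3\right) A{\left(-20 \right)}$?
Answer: $1041$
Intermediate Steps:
$\left(-31 + 60\right)^{2} - \left(\frac{-2 - 3}{-4 + 2} - 3\right) A{\left(-20 \right)} = \left(-31 + 60\right)^{2} - \left(\frac{-2 - 3}{-4 + 2} - 3\right) \left(-20\right)^{2} = 29^{2} - \left(- \frac{5}{-2} - 3\right) 400 = 841 - \left(\left(-5\right) \left(- \frac{1}{2}\right) - 3\right) 400 = 841 - \left(\frac{5}{2} - 3\right) 400 = 841 - \left(- \frac{1}{2}\right) 400 = 841 - -200 = 841 + 200 = 1041$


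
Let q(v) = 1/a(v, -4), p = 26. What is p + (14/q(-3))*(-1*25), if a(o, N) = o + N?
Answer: 2476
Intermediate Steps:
a(o, N) = N + o
q(v) = 1/(-4 + v)
p + (14/q(-3))*(-1*25) = 26 + (14/(1/(-4 - 3)))*(-1*25) = 26 + (14/(1/(-7)))*(-25) = 26 + (14/(-⅐))*(-25) = 26 + (14*(-7))*(-25) = 26 - 98*(-25) = 26 + 2450 = 2476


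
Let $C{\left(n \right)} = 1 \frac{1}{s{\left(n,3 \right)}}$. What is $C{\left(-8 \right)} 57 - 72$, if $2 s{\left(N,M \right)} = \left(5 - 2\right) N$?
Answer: $- \frac{307}{4} \approx -76.75$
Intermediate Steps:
$s{\left(N,M \right)} = \frac{3 N}{2}$ ($s{\left(N,M \right)} = \frac{\left(5 - 2\right) N}{2} = \frac{3 N}{2}$)
$C{\left(n \right)} = \frac{2}{3 n}$ ($C{\left(n \right)} = 1 \frac{1}{\frac{3}{2} n} = 1 \frac{2}{3 n} = \frac{2}{3 n}$)
$C{\left(-8 \right)} 57 - 72 = \frac{2}{3 \left(-8\right)} 57 - 72 = \frac{2}{3} \left(- \frac{1}{8}\right) 57 - 72 = \left(- \frac{1}{12}\right) 57 - 72 = - \frac{19}{4} - 72 = - \frac{307}{4}$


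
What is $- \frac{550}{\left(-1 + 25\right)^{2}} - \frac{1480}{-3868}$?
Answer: $- \frac{159365}{278496} \approx -0.57223$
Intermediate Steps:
$- \frac{550}{\left(-1 + 25\right)^{2}} - \frac{1480}{-3868} = - \frac{550}{24^{2}} - - \frac{370}{967} = - \frac{550}{576} + \frac{370}{967} = \left(-550\right) \frac{1}{576} + \frac{370}{967} = - \frac{275}{288} + \frac{370}{967} = - \frac{159365}{278496}$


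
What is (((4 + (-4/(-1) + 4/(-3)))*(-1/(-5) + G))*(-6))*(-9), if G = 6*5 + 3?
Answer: 11952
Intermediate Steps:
G = 33 (G = 30 + 3 = 33)
(((4 + (-4/(-1) + 4/(-3)))*(-1/(-5) + G))*(-6))*(-9) = (((4 + (-4/(-1) + 4/(-3)))*(-1/(-5) + 33))*(-6))*(-9) = (((4 + (-4*(-1) + 4*(-⅓)))*(-1*(-⅕) + 33))*(-6))*(-9) = (((4 + (4 - 4/3))*(⅕ + 33))*(-6))*(-9) = (((4 + 8/3)*(166/5))*(-6))*(-9) = (((20/3)*(166/5))*(-6))*(-9) = ((664/3)*(-6))*(-9) = -1328*(-9) = 11952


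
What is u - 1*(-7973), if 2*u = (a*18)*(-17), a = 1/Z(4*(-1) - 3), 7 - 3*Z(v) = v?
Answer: 111163/14 ≈ 7940.2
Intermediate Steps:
Z(v) = 7/3 - v/3
a = 3/14 (a = 1/(7/3 - (4*(-1) - 3)/3) = 1/(7/3 - (-4 - 3)/3) = 1/(7/3 - 1/3*(-7)) = 1/(7/3 + 7/3) = 1/(14/3) = 3/14 ≈ 0.21429)
u = -459/14 (u = (((3/14)*18)*(-17))/2 = ((27/7)*(-17))/2 = (1/2)*(-459/7) = -459/14 ≈ -32.786)
u - 1*(-7973) = -459/14 - 1*(-7973) = -459/14 + 7973 = 111163/14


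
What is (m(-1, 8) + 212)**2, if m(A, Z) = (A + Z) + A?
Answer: 47524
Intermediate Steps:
m(A, Z) = Z + 2*A
(m(-1, 8) + 212)**2 = ((8 + 2*(-1)) + 212)**2 = ((8 - 2) + 212)**2 = (6 + 212)**2 = 218**2 = 47524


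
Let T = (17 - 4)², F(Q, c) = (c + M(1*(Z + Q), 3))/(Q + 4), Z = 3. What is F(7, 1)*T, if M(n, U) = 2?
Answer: 507/11 ≈ 46.091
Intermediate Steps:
F(Q, c) = (2 + c)/(4 + Q) (F(Q, c) = (c + 2)/(Q + 4) = (2 + c)/(4 + Q))
T = 169 (T = 13² = 169)
F(7, 1)*T = ((2 + 1)/(4 + 7))*169 = (3/11)*169 = 507/11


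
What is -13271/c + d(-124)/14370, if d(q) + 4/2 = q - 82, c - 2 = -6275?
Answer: 31566581/15023835 ≈ 2.1011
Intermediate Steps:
c = -6273 (c = 2 - 6275 = -6273)
d(q) = -84 + q (d(q) = -2 + (q - 82) = -2 + (-82 + q) = -84 + q)
-13271/c + d(-124)/14370 = -13271/(-6273) + (-84 - 124)/14370 = -13271*(-1/6273) - 208*1/14370 = 13271/6273 - 104/7185 = 31566581/15023835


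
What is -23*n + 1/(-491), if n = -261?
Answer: 2947472/491 ≈ 6003.0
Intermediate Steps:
-23*n + 1/(-491) = -23*(-261) + 1/(-491) = 6003 - 1/491 = 2947472/491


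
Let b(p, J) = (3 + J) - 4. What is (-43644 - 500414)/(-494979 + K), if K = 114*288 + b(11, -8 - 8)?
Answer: 272029/231082 ≈ 1.1772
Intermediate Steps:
b(p, J) = -1 + J
K = 32815 (K = 114*288 + (-1 + (-8 - 8)) = 32832 + (-1 - 16) = 32832 - 17 = 32815)
(-43644 - 500414)/(-494979 + K) = (-43644 - 500414)/(-494979 + 32815) = -544058/(-462164) = -544058*(-1/462164) = 272029/231082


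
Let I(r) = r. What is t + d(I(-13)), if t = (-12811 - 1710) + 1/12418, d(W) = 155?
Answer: -178396987/12418 ≈ -14366.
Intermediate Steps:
t = -180321777/12418 (t = -14521 + 1/12418 = -180321777/12418 ≈ -14521.)
t + d(I(-13)) = -180321777/12418 + 155 = -178396987/12418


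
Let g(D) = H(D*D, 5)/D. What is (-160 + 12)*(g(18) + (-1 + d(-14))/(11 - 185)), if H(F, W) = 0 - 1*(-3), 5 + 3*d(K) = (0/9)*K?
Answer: -7030/261 ≈ -26.935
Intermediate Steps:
d(K) = -5/3 (d(K) = -5/3 + ((0/9)*K)/3 = -5/3 + ((0*(1/9))*K)/3 = -5/3 + (0*K)/3 = -5/3 + (1/3)*0 = -5/3 + 0 = -5/3)
H(F, W) = 3 (H(F, W) = 0 + 3 = 3)
g(D) = 3/D
(-160 + 12)*(g(18) + (-1 + d(-14))/(11 - 185)) = (-160 + 12)*(3/18 + (-1 - 5/3)/(11 - 185)) = -148*(3*(1/18) - 8/3/(-174)) = -148*(1/6 - 8/3*(-1/174)) = -148*(1/6 + 4/261) = -148*95/522 = -7030/261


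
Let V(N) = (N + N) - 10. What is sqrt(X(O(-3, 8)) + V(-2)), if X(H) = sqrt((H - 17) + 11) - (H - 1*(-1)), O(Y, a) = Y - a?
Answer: sqrt(-4 + I*sqrt(17)) ≈ 0.93396 + 2.2073*I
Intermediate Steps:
V(N) = -10 + 2*N (V(N) = 2*N - 10 = -10 + 2*N)
X(H) = -1 + sqrt(-6 + H) - H (X(H) = sqrt((-17 + H) + 11) - (H + 1) = sqrt(-6 + H) - (1 + H) = sqrt(-6 + H) + (-1 - H) = -1 + sqrt(-6 + H) - H)
sqrt(X(O(-3, 8)) + V(-2)) = sqrt((-1 + sqrt(-6 + (-3 - 1*8)) - (-3 - 1*8)) + (-10 + 2*(-2))) = sqrt((-1 + sqrt(-6 + (-3 - 8)) - (-3 - 8)) + (-10 - 4)) = sqrt((-1 + sqrt(-6 - 11) - 1*(-11)) - 14) = sqrt((-1 + sqrt(-17) + 11) - 14) = sqrt((-1 + I*sqrt(17) + 11) - 14) = sqrt((10 + I*sqrt(17)) - 14) = sqrt(-4 + I*sqrt(17))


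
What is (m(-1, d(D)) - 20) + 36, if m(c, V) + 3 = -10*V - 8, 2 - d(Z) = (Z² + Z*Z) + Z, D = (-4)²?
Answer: 5265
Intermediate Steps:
D = 16
d(Z) = 2 - Z - 2*Z² (d(Z) = 2 - ((Z² + Z*Z) + Z) = 2 - ((Z² + Z²) + Z) = 2 - (2*Z² + Z) = 2 - (Z + 2*Z²) = 2 + (-Z - 2*Z²) = 2 - Z - 2*Z²)
m(c, V) = -11 - 10*V (m(c, V) = -3 + (-10*V - 8) = -3 + (-8 - 10*V) = -11 - 10*V)
(m(-1, d(D)) - 20) + 36 = ((-11 - 10*(2 - 1*16 - 2*16²)) - 20) + 36 = ((-11 - 10*(2 - 16 - 2*256)) - 20) + 36 = ((-11 - 10*(2 - 16 - 512)) - 20) + 36 = ((-11 - 10*(-526)) - 20) + 36 = ((-11 + 5260) - 20) + 36 = (5249 - 20) + 36 = 5229 + 36 = 5265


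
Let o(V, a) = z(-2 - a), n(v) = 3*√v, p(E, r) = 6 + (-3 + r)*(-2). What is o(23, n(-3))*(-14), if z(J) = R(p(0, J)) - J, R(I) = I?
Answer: -252 - 126*I*√3 ≈ -252.0 - 218.24*I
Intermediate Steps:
p(E, r) = 12 - 2*r (p(E, r) = 6 + (6 - 2*r) = 12 - 2*r)
z(J) = 12 - 3*J (z(J) = (12 - 2*J) - J = 12 - 3*J)
o(V, a) = 18 + 3*a (o(V, a) = 12 - 3*(-2 - a) = 12 + (6 + 3*a) = 18 + 3*a)
o(23, n(-3))*(-14) = (18 + 3*(3*√(-3)))*(-14) = (18 + 3*(3*(I*√3)))*(-14) = (18 + 3*(3*I*√3))*(-14) = (18 + 9*I*√3)*(-14) = -252 - 126*I*√3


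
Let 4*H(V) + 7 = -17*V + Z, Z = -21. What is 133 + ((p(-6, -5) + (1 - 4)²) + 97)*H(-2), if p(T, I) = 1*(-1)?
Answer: 581/2 ≈ 290.50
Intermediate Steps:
H(V) = -7 - 17*V/4 (H(V) = -7/4 + (-17*V - 21)/4 = -7/4 + (-21 - 17*V)/4 = -7/4 + (-21/4 - 17*V/4) = -7 - 17*V/4)
p(T, I) = -1
133 + ((p(-6, -5) + (1 - 4)²) + 97)*H(-2) = 133 + ((-1 + (1 - 4)²) + 97)*(-7 - 17/4*(-2)) = 133 + ((-1 + (-3)²) + 97)*(-7 + 17/2) = 133 + ((-1 + 9) + 97)*(3/2) = 133 + (8 + 97)*(3/2) = 133 + 105*(3/2) = 133 + 315/2 = 581/2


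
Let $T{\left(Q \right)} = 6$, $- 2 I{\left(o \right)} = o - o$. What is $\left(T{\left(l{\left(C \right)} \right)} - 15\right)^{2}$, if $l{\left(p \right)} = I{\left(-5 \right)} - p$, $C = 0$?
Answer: $81$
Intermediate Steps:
$I{\left(o \right)} = 0$ ($I{\left(o \right)} = - \frac{o - o}{2} = \left(- \frac{1}{2}\right) 0 = 0$)
$l{\left(p \right)} = - p$ ($l{\left(p \right)} = 0 - p = - p$)
$\left(T{\left(l{\left(C \right)} \right)} - 15\right)^{2} = \left(6 - 15\right)^{2} = \left(-9\right)^{2} = 81$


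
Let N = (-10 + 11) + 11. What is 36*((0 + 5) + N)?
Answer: 612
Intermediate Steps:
N = 12 (N = 1 + 11 = 12)
36*((0 + 5) + N) = 36*((0 + 5) + 12) = 36*(5 + 12) = 36*17 = 612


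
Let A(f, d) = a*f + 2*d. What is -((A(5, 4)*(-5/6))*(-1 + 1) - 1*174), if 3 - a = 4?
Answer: 174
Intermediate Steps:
a = -1 (a = 3 - 1*4 = 3 - 4 = -1)
A(f, d) = -f + 2*d
-((A(5, 4)*(-5/6))*(-1 + 1) - 1*174) = -(((-1*5 + 2*4)*(-5/6))*(-1 + 1) - 1*174) = -(((-5 + 8)*(-5*⅙))*0 - 174) = -((3*(-⅚))*0 - 174) = -(-5/2*0 - 174) = -(0 - 174) = -1*(-174) = 174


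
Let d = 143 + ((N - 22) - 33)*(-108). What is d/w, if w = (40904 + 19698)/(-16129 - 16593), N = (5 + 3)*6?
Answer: -14708539/30301 ≈ -485.41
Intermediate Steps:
N = 48 (N = 8*6 = 48)
d = 899 (d = 143 + ((48 - 22) - 33)*(-108) = 143 + (26 - 33)*(-108) = 143 - 7*(-108) = 143 + 756 = 899)
w = -30301/16361 (w = 60602/(-32722) = 60602*(-1/32722) = -30301/16361 ≈ -1.8520)
d/w = 899/(-30301/16361) = 899*(-16361/30301) = -14708539/30301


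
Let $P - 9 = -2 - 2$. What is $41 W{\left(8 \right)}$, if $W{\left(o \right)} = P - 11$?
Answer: $-246$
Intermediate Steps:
$P = 5$ ($P = 9 - 4 = 5$)
$W{\left(o \right)} = -6$ ($W{\left(o \right)} = 5 - 11 = -6$)
$41 W{\left(8 \right)} = 41 \left(-6\right) = -246$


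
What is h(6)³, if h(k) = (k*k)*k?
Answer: 10077696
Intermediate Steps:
h(k) = k³ (h(k) = k²*k = k³)
h(6)³ = (6³)³ = 216³ = 10077696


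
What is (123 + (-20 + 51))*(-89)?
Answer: -13706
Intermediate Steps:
(123 + (-20 + 51))*(-89) = (123 + 31)*(-89) = 154*(-89) = -13706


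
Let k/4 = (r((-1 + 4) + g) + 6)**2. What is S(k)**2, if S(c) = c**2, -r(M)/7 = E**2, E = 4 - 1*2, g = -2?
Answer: 14048223625216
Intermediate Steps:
E = 2 (E = 4 - 2 = 2)
r(M) = -28 (r(M) = -7*2**2 = -7*4 = -28)
k = 1936 (k = 4*(-28 + 6)**2 = 4*(-22)**2 = 4*484 = 1936)
S(k)**2 = (1936**2)**2 = 3748096**2 = 14048223625216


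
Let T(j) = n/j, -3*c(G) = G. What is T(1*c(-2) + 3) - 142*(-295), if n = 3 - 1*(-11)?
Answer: 460832/11 ≈ 41894.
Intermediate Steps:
c(G) = -G/3
n = 14 (n = 3 + 11 = 14)
T(j) = 14/j
T(1*c(-2) + 3) - 142*(-295) = 14/(1*(-1/3*(-2)) + 3) - 142*(-295) = 14/(1*(2/3) + 3) + 41890 = 14/(2/3 + 3) + 41890 = 14/(11/3) + 41890 = 14*(3/11) + 41890 = 42/11 + 41890 = 460832/11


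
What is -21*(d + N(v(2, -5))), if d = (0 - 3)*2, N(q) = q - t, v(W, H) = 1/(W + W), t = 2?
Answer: 651/4 ≈ 162.75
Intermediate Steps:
v(W, H) = 1/(2*W)
N(q) = -2 + q (N(q) = q - 1*2 = q - 2 = -2 + q)
d = -6 (d = -3*2 = -6)
-21*(d + N(v(2, -5))) = -21*(-6 + (-2 + (1/2)/2)) = -21*(-6 + (-2 + (1/2)*(1/2))) = -21*(-6 + (-2 + 1/4)) = -21*(-6 - 7/4) = -21*(-31/4) = 651/4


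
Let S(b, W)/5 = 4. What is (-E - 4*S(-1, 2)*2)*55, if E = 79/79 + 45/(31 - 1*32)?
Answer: -6380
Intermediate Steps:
S(b, W) = 20 (S(b, W) = 5*4 = 20)
E = -44 (E = 79*(1/79) + 45/(31 - 32) = 1 + 45/(-1) = 1 + 45*(-1) = 1 - 45 = -44)
(-E - 4*S(-1, 2)*2)*55 = (-1*(-44) - 4*20*2)*55 = (44 - 80*2)*55 = (44 - 160)*55 = -116*55 = -6380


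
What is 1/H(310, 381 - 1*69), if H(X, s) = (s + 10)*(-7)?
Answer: -1/2254 ≈ -0.00044366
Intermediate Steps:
H(X, s) = -70 - 7*s (H(X, s) = (10 + s)*(-7) = -70 - 7*s)
1/H(310, 381 - 1*69) = 1/(-70 - 7*(381 - 1*69)) = 1/(-70 - 7*(381 - 69)) = 1/(-70 - 7*312) = 1/(-70 - 2184) = 1/(-2254) = -1/2254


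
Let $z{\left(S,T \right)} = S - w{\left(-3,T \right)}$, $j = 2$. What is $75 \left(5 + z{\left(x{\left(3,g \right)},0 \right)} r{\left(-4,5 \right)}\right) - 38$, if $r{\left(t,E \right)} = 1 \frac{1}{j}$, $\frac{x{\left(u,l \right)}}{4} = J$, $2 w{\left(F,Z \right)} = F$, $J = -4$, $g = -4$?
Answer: $- \frac{827}{4} \approx -206.75$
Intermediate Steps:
$w{\left(F,Z \right)} = \frac{F}{2}$
$x{\left(u,l \right)} = -16$ ($x{\left(u,l \right)} = 4 \left(-4\right) = -16$)
$r{\left(t,E \right)} = \frac{1}{2}$ ($r{\left(t,E \right)} = 1 \cdot \frac{1}{2} = \frac{1}{2}$)
$z{\left(S,T \right)} = \frac{3}{2} + S$ ($z{\left(S,T \right)} = S - \frac{1}{2} \left(-3\right) = S - - \frac{3}{2} = S + \frac{3}{2} = \frac{3}{2} + S$)
$75 \left(5 + z{\left(x{\left(3,g \right)},0 \right)} r{\left(-4,5 \right)}\right) - 38 = 75 \left(5 + \left(\frac{3}{2} - 16\right) \frac{1}{2}\right) - 38 = 75 \left(5 - \frac{29}{4}\right) - 38 = 75 \left(- \frac{9}{4}\right) - 38 = - \frac{675}{4} - 38 = - \frac{827}{4}$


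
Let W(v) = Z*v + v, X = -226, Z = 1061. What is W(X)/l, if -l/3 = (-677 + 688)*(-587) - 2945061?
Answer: -40002/1475759 ≈ -0.027106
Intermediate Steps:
W(v) = 1062*v (W(v) = 1061*v + v = 1062*v)
l = 8854554 (l = -3*((-677 + 688)*(-587) - 2945061) = -3*(11*(-587) - 2945061) = -3*(-6457 - 2945061) = -3*(-2951518) = 8854554)
W(X)/l = (1062*(-226))/8854554 = -240012*1/8854554 = -40002/1475759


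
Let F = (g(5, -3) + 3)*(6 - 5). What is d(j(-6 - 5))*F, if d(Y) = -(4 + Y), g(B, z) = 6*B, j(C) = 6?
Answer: -330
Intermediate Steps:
d(Y) = -4 - Y
F = 33 (F = (6*5 + 3)*(6 - 5) = (30 + 3)*1 = 33*1 = 33)
d(j(-6 - 5))*F = (-4 - 1*6)*33 = (-4 - 6)*33 = -10*33 = -330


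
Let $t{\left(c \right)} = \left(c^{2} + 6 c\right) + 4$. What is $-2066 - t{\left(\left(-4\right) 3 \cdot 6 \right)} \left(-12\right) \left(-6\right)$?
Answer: $-344498$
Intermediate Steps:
$t{\left(c \right)} = 4 + c^{2} + 6 c$
$-2066 - t{\left(\left(-4\right) 3 \cdot 6 \right)} \left(-12\right) \left(-6\right) = -2066 - \left(4 + \left(\left(-4\right) 3 \cdot 6\right)^{2} + 6 \left(-4\right) 3 \cdot 6\right) \left(-12\right) \left(-6\right) = -2066 - \left(4 + \left(\left(-12\right) 6\right)^{2} + 6 \left(\left(-12\right) 6\right)\right) \left(-12\right) \left(-6\right) = -2066 - \left(4 + \left(-72\right)^{2} + 6 \left(-72\right)\right) \left(-12\right) \left(-6\right) = -2066 - \left(4 + 5184 - 432\right) \left(-12\right) \left(-6\right) = -2066 - 4756 \left(-12\right) \left(-6\right) = -2066 - \left(-57072\right) \left(-6\right) = -2066 - 342432 = -344498$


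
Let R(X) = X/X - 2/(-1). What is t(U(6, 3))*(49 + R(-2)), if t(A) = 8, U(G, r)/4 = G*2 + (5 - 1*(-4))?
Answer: 416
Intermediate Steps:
U(G, r) = 36 + 8*G (U(G, r) = 4*(G*2 + (5 - 1*(-4))) = 4*(2*G + (5 + 4)) = 4*(2*G + 9) = 4*(9 + 2*G) = 36 + 8*G)
R(X) = 3 (R(X) = 1 - 2*(-1) = 1 + 2 = 3)
t(U(6, 3))*(49 + R(-2)) = 8*(49 + 3) = 8*52 = 416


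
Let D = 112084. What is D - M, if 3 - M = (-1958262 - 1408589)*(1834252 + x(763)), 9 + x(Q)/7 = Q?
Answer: -6193423307949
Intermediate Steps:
x(Q) = -63 + 7*Q
M = 6193423420033 (M = 3 - (-1958262 - 1408589)*(1834252 + (-63 + 7*763)) = 3 - (-3366851)*(1834252 + (-63 + 5341)) = 3 - (-3366851)*(1834252 + 5278) = 3 - (-3366851)*1839530 = 3 - 1*(-6193423420030) = 3 + 6193423420030 = 6193423420033)
D - M = 112084 - 1*6193423420033 = 112084 - 6193423420033 = -6193423307949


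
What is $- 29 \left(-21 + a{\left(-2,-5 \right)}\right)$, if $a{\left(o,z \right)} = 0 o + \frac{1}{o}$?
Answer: $\frac{1247}{2} \approx 623.5$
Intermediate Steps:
$a{\left(o,z \right)} = \frac{1}{o}$ ($a{\left(o,z \right)} = 0 + \frac{1}{o} = \frac{1}{o}$)
$- 29 \left(-21 + a{\left(-2,-5 \right)}\right) = - 29 \left(-21 + \frac{1}{-2}\right) = - 29 \left(-21 - \frac{1}{2}\right) = \left(-29\right) \left(- \frac{43}{2}\right) = \frac{1247}{2}$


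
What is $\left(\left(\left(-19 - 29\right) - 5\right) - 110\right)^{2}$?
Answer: $26569$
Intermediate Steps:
$\left(\left(\left(-19 - 29\right) - 5\right) - 110\right)^{2} = \left(\left(-48 - 5\right) - 110\right)^{2} = \left(-53 - 110\right)^{2} = \left(-163\right)^{2} = 26569$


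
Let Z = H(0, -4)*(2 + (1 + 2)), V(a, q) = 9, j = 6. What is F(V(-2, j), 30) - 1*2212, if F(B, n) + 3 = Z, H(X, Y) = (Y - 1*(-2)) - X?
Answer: -2225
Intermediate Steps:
H(X, Y) = 2 + Y - X (H(X, Y) = (Y + 2) - X = (2 + Y) - X = 2 + Y - X)
Z = -10 (Z = (2 - 4 - 1*0)*(2 + (1 + 2)) = (2 - 4 + 0)*(2 + 3) = -2*5 = -10)
F(B, n) = -13 (F(B, n) = -3 - 10 = -13)
F(V(-2, j), 30) - 1*2212 = -13 - 1*2212 = -13 - 2212 = -2225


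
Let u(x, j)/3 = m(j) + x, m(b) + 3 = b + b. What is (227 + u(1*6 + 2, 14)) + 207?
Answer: 533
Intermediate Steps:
m(b) = -3 + 2*b (m(b) = -3 + (b + b) = -3 + 2*b)
u(x, j) = -9 + 3*x + 6*j (u(x, j) = 3*((-3 + 2*j) + x) = 3*(-3 + x + 2*j) = -9 + 3*x + 6*j)
(227 + u(1*6 + 2, 14)) + 207 = (227 + (-9 + 3*(1*6 + 2) + 6*14)) + 207 = (227 + (-9 + 3*(6 + 2) + 84)) + 207 = (227 + (-9 + 3*8 + 84)) + 207 = (227 + (-9 + 24 + 84)) + 207 = (227 + 99) + 207 = 326 + 207 = 533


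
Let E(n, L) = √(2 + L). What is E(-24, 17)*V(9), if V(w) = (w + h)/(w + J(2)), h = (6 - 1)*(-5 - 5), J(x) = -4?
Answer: -41*√19/5 ≈ -35.743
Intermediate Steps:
h = -50 (h = 5*(-10) = -50)
V(w) = (-50 + w)/(-4 + w) (V(w) = (w - 50)/(w - 4) = (-50 + w)/(-4 + w))
E(-24, 17)*V(9) = √(2 + 17)*((-50 + 9)/(-4 + 9)) = √19*(-41/5) = -41*√19/5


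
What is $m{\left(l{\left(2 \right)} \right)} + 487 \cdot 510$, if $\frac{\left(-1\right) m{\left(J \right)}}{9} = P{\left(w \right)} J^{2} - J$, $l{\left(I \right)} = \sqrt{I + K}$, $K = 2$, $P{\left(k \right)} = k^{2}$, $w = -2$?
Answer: $248244$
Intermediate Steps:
$l{\left(I \right)} = \sqrt{2 + I}$ ($l{\left(I \right)} = \sqrt{I + 2} = \sqrt{2 + I}$)
$m{\left(J \right)} = - 36 J^{2} + 9 J$ ($m{\left(J \right)} = - 9 \left(\left(-2\right)^{2} J^{2} - J\right) = - 9 \left(4 J^{2} - J\right) = - 9 \left(- J + 4 J^{2}\right) = - 36 J^{2} + 9 J$)
$m{\left(l{\left(2 \right)} \right)} + 487 \cdot 510 = 9 \sqrt{2 + 2} \left(1 - 4 \sqrt{2 + 2}\right) + 487 \cdot 510 = 9 \sqrt{4} \left(1 - 4 \sqrt{4}\right) + 248370 = 9 \cdot 2 \left(1 - 8\right) + 248370 = 9 \cdot 2 \left(-7\right) + 248370 = -126 + 248370 = 248244$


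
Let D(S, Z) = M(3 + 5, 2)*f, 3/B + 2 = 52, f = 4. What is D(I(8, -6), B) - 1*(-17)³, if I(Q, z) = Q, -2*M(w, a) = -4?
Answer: 4921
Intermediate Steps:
M(w, a) = 2 (M(w, a) = -½*(-4) = 2)
B = 3/50 (B = 3/(-2 + 52) = 3/50 ≈ 0.060000)
D(S, Z) = 8 (D(S, Z) = 2*4 = 8)
D(I(8, -6), B) - 1*(-17)³ = 8 - 1*(-17)³ = 8 - 1*(-4913) = 8 + 4913 = 4921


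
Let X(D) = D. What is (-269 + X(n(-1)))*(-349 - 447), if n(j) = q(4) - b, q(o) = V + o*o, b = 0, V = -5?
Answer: 205368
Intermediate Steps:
q(o) = -5 + o² (q(o) = -5 + o*o = -5 + o²)
n(j) = 11 (n(j) = (-5 + 4²) - 1*0 = (-5 + 16) + 0 = 11 + 0 = 11)
(-269 + X(n(-1)))*(-349 - 447) = (-269 + 11)*(-349 - 447) = -258*(-796) = 205368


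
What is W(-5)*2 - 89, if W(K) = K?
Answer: -99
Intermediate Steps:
W(-5)*2 - 89 = -5*2 - 89 = -10 - 89 = -99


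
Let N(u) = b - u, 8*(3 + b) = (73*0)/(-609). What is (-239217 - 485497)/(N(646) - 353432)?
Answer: 724714/354081 ≈ 2.0467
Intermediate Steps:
b = -3 (b = -3 + ((73*0)/(-609))/8 = -3 + (0*(-1/609))/8 = -3 + (⅛)*0 = -3 + 0 = -3)
N(u) = -3 - u
(-239217 - 485497)/(N(646) - 353432) = (-239217 - 485497)/((-3 - 1*646) - 353432) = -724714/((-3 - 646) - 353432) = -724714/(-649 - 353432) = -724714/(-354081) = -724714*(-1/354081) = 724714/354081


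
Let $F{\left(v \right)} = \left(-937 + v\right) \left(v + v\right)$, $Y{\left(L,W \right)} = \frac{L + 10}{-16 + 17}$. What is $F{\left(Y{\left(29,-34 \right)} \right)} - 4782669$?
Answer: $-4852713$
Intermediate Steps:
$Y{\left(L,W \right)} = 10 + L$ ($Y{\left(L,W \right)} = \frac{10 + L}{1} = \left(10 + L\right) 1 = 10 + L$)
$F{\left(v \right)} = 2 v \left(-937 + v\right)$ ($F{\left(v \right)} = \left(-937 + v\right) 2 v = 2 v \left(-937 + v\right)$)
$F{\left(Y{\left(29,-34 \right)} \right)} - 4782669 = 2 \left(10 + 29\right) \left(-937 + \left(10 + 29\right)\right) - 4782669 = 2 \cdot 39 \left(-937 + 39\right) - 4782669 = 2 \cdot 39 \left(-898\right) - 4782669 = -70044 - 4782669 = -4852713$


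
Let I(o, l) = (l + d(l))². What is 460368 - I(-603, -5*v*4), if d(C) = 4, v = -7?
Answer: 439632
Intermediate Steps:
I(o, l) = (4 + l)² (I(o, l) = (l + 4)² = (4 + l)²)
460368 - I(-603, -5*v*4) = 460368 - (4 - 5*(-7)*4)² = 460368 - (4 + 35*4)² = 460368 - (4 + 140)² = 460368 - 1*144² = 460368 - 1*20736 = 460368 - 20736 = 439632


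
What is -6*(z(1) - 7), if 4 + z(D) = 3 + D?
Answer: 42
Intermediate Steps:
z(D) = -1 + D (z(D) = -4 + (3 + D) = -1 + D)
-6*(z(1) - 7) = -6*((-1 + 1) - 7) = -6*(0 - 7) = -6*(-7) = 42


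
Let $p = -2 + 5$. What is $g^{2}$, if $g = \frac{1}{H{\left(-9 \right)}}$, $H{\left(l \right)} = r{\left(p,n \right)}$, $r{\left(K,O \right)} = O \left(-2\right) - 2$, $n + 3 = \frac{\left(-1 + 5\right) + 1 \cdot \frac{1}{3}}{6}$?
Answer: $\frac{81}{529} \approx 0.15312$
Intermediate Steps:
$n = - \frac{41}{18}$ ($n = -3 + \frac{\left(-1 + 5\right) + 1 \cdot \frac{1}{3}}{6} = -3 + \left(4 + 1 \cdot \frac{1}{3}\right) \frac{1}{6} = -3 + \left(4 + \frac{1}{3}\right) \frac{1}{6} = -3 + \frac{13}{3} \cdot \frac{1}{6} = -3 + \frac{13}{18} = - \frac{41}{18} \approx -2.2778$)
$p = 3$
$r{\left(K,O \right)} = -2 - 2 O$ ($r{\left(K,O \right)} = - 2 O - 2 = -2 - 2 O$)
$H{\left(l \right)} = \frac{23}{9}$ ($H{\left(l \right)} = -2 - - \frac{41}{9} = -2 + \frac{41}{9} = \frac{23}{9}$)
$g = \frac{9}{23}$ ($g = \frac{1}{\frac{23}{9}} = \frac{9}{23} \approx 0.3913$)
$g^{2} = \left(\frac{9}{23}\right)^{2} = \frac{81}{529}$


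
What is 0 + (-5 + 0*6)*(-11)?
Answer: 55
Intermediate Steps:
0 + (-5 + 0*6)*(-11) = 0 + (-5 + 0)*(-11) = 0 - 5*(-11) = 0 + 55 = 55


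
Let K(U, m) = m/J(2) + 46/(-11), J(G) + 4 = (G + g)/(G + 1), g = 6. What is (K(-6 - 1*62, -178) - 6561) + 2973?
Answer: -76091/22 ≈ -3458.7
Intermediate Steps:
J(G) = -4 + (6 + G)/(1 + G) (J(G) = -4 + (G + 6)/(G + 1) = -4 + (6 + G)/(1 + G))
K(U, m) = -46/11 - 3*m/4 (K(U, m) = m/(((2 - 3*2)/(1 + 2))) + 46/(-11) = m/(((2 - 6)/3)) + 46*(-1/11) = m/(((⅓)*(-4))) - 46/11 = m/(-4/3) - 46/11 = m*(-¾) - 46/11 = -3*m/4 - 46/11 = -46/11 - 3*m/4)
(K(-6 - 1*62, -178) - 6561) + 2973 = ((-46/11 - ¾*(-178)) - 6561) + 2973 = ((-46/11 + 267/2) - 6561) + 2973 = (2845/22 - 6561) + 2973 = -141497/22 + 2973 = -76091/22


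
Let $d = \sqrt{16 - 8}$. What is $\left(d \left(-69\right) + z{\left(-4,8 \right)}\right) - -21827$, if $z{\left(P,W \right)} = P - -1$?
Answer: $21824 - 138 \sqrt{2} \approx 21629.0$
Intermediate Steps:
$z{\left(P,W \right)} = 1 + P$ ($z{\left(P,W \right)} = P + 1 = 1 + P$)
$d = 2 \sqrt{2}$ ($d = \sqrt{8} = 2 \sqrt{2} \approx 2.8284$)
$\left(d \left(-69\right) + z{\left(-4,8 \right)}\right) - -21827 = \left(2 \sqrt{2} \left(-69\right) + \left(1 - 4\right)\right) - -21827 = \left(- 138 \sqrt{2} - 3\right) + 21827 = \left(-3 - 138 \sqrt{2}\right) + 21827 = 21824 - 138 \sqrt{2}$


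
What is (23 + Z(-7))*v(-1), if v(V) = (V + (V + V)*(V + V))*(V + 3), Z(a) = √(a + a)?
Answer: 138 + 6*I*√14 ≈ 138.0 + 22.45*I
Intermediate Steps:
Z(a) = √2*√a (Z(a) = √(2*a) = √2*√a)
v(V) = (3 + V)*(V + 4*V²) (v(V) = (V + (2*V)*(2*V))*(3 + V) = (V + 4*V²)*(3 + V) = (3 + V)*(V + 4*V²))
(23 + Z(-7))*v(-1) = (23 + √2*√(-7))*(-(3 + 4*(-1)² + 13*(-1))) = (23 + √2*(I*√7))*(-(3 + 4*1 - 13)) = (23 + I*√14)*(-(3 + 4 - 13)) = (23 + I*√14)*(-1*(-6)) = (23 + I*√14)*6 = 138 + 6*I*√14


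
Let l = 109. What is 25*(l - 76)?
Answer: 825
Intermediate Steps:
25*(l - 76) = 25*(109 - 76) = 25*33 = 825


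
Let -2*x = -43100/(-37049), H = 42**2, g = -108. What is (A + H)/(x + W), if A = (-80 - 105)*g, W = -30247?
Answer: -268531152/373547551 ≈ -0.71887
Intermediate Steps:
H = 1764
A = 19980 (A = (-80 - 105)*(-108) = -185*(-108) = 19980)
x = -21550/37049 (x = -(-21550)/(-37049) = -(-21550)*(-1)/37049 = -1/2*43100/37049 = -21550/37049 ≈ -0.58166)
(A + H)/(x + W) = (19980 + 1764)/(-21550/37049 - 30247) = 21744/(-1120642653/37049) = 21744*(-37049/1120642653) = -268531152/373547551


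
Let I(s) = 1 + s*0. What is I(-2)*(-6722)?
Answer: -6722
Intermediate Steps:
I(s) = 1 (I(s) = 1 + 0 = 1)
I(-2)*(-6722) = 1*(-6722) = -6722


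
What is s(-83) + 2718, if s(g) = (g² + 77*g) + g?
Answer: 3133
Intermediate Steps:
s(g) = g² + 78*g
s(-83) + 2718 = -83*(78 - 83) + 2718 = -83*(-5) + 2718 = 415 + 2718 = 3133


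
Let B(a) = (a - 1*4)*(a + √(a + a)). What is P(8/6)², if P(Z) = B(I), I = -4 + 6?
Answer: 64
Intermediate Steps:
I = 2
B(a) = (-4 + a)*(a + √2*√a) (B(a) = (a - 4)*(a + √(2*a)) = (-4 + a)*(a + √2*√a))
P(Z) = -8 (P(Z) = 2² - 4*2 + √2*2^(3/2) - 4*√2*√2 = 4 - 8 + √2*(2*√2) - 8 = 4 - 8 + 4 - 8 = -8)
P(8/6)² = (-8)² = 64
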